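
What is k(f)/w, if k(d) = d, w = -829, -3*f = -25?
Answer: -25/2487 ≈ -0.010052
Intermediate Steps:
f = 25/3 (f = -1/3*(-25) = 25/3 ≈ 8.3333)
k(f)/w = (25/3)/(-829) = (25/3)*(-1/829) = -25/2487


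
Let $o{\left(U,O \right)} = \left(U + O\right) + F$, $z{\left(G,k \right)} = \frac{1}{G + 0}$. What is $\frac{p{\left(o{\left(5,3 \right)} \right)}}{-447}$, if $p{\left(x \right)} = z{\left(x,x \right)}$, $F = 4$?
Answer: $- \frac{1}{5364} \approx -0.00018643$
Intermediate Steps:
$z{\left(G,k \right)} = \frac{1}{G}$
$o{\left(U,O \right)} = 4 + O + U$ ($o{\left(U,O \right)} = \left(U + O\right) + 4 = \left(O + U\right) + 4 = 4 + O + U$)
$p{\left(x \right)} = \frac{1}{x}$
$\frac{p{\left(o{\left(5,3 \right)} \right)}}{-447} = \frac{1}{\left(4 + 3 + 5\right) \left(-447\right)} = \frac{1}{12} \left(- \frac{1}{447}\right) = - \frac{1}{5364}$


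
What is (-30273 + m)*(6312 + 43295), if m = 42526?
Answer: 607834571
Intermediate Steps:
(-30273 + m)*(6312 + 43295) = (-30273 + 42526)*(6312 + 43295) = 12253*49607 = 607834571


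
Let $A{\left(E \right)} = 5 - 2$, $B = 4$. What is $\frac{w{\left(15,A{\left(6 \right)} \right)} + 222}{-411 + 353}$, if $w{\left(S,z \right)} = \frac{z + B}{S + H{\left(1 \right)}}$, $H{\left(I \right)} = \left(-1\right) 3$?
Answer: $- \frac{2671}{696} \approx -3.8376$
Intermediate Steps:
$A{\left(E \right)} = 3$ ($A{\left(E \right)} = 5 - 2 = 3$)
$H{\left(I \right)} = -3$
$w{\left(S,z \right)} = \frac{4 + z}{-3 + S}$ ($w{\left(S,z \right)} = \frac{z + 4}{S - 3} = \frac{4 + z}{-3 + S}$)
$\frac{w{\left(15,A{\left(6 \right)} \right)} + 222}{-411 + 353} = \frac{\frac{4 + 3}{-3 + 15} + 222}{-411 + 353} = \frac{\frac{1}{12} \cdot 7 + 222}{-58} = \left(\frac{1}{12} \cdot 7 + 222\right) \left(- \frac{1}{58}\right) = \left(\frac{7}{12} + 222\right) \left(- \frac{1}{58}\right) = \frac{2671}{12} \left(- \frac{1}{58}\right) = - \frac{2671}{696}$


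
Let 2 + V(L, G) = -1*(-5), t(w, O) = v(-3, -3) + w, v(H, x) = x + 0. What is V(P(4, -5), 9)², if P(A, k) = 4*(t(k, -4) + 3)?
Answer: 9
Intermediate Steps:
v(H, x) = x
t(w, O) = -3 + w
P(A, k) = 4*k (P(A, k) = 4*((-3 + k) + 3) = 4*k)
V(L, G) = 3 (V(L, G) = -2 - 1*(-5) = -2 + 5 = 3)
V(P(4, -5), 9)² = 3² = 9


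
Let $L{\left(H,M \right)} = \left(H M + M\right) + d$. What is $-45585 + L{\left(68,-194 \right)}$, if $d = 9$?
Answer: $-58962$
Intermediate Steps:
$L{\left(H,M \right)} = 9 + M + H M$ ($L{\left(H,M \right)} = \left(H M + M\right) + 9 = \left(M + H M\right) + 9 = 9 + M + H M$)
$-45585 + L{\left(68,-194 \right)} = -45585 + \left(9 - 194 + 68 \left(-194\right)\right) = -45585 - 13377 = -58962$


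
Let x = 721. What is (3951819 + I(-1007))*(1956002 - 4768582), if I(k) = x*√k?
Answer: -11114807083020 - 2027870180*I*√1007 ≈ -1.1115e+13 - 6.4351e+10*I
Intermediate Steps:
I(k) = 721*√k
(3951819 + I(-1007))*(1956002 - 4768582) = (3951819 + 721*√(-1007))*(1956002 - 4768582) = (3951819 + 721*(I*√1007))*(-2812580) = (3951819 + 721*I*√1007)*(-2812580) = -11114807083020 - 2027870180*I*√1007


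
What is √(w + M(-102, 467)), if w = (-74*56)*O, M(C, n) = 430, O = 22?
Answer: 213*I*√2 ≈ 301.23*I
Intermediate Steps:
w = -91168 (w = -74*56*22 = -4144*22 = -91168)
√(w + M(-102, 467)) = √(-91168 + 430) = √(-90738) = 213*I*√2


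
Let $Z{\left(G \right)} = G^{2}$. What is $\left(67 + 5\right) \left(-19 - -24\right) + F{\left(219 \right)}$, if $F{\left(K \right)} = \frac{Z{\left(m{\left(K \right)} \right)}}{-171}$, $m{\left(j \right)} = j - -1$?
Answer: $\frac{13160}{171} \approx 76.959$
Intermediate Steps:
$m{\left(j \right)} = 1 + j$ ($m{\left(j \right)} = j + 1 = 1 + j$)
$F{\left(K \right)} = - \frac{\left(1 + K\right)^{2}}{171}$ ($F{\left(K \right)} = \frac{\left(1 + K\right)^{2}}{-171} = \left(1 + K\right)^{2} \left(- \frac{1}{171}\right) = - \frac{\left(1 + K\right)^{2}}{171}$)
$\left(67 + 5\right) \left(-19 - -24\right) + F{\left(219 \right)} = \left(67 + 5\right) \left(-19 - -24\right) - \frac{\left(1 + 219\right)^{2}}{171} = 72 \left(-19 + 24\right) - \frac{220^{2}}{171} = 72 \cdot 5 - \frac{48400}{171} = 360 - \frac{48400}{171} = \frac{13160}{171}$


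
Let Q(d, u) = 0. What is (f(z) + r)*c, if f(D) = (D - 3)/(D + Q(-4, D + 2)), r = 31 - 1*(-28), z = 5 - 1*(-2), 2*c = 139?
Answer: 57963/14 ≈ 4140.2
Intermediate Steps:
c = 139/2 (c = (1/2)*139 = 139/2 ≈ 69.500)
z = 7 (z = 5 + 2 = 7)
r = 59 (r = 31 + 28 = 59)
f(D) = (-3 + D)/D (f(D) = (D - 3)/(D + 0) = (-3 + D)/D)
(f(z) + r)*c = ((-3 + 7)/7 + 59)*(139/2) = ((1/7)*4 + 59)*(139/2) = (4/7 + 59)*(139/2) = (417/7)*(139/2) = 57963/14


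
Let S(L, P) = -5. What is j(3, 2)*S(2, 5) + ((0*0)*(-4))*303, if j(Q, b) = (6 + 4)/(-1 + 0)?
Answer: 50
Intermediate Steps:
j(Q, b) = -10 (j(Q, b) = 10/(-1) = 10*(-1) = -10)
j(3, 2)*S(2, 5) + ((0*0)*(-4))*303 = -10*(-5) + ((0*0)*(-4))*303 = 50 + (0*(-4))*303 = 50 + 0*303 = 50 + 0 = 50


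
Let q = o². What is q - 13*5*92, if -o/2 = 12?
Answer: -5404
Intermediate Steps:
o = -24 (o = -2*12 = -24)
q = 576 (q = (-24)² = 576)
q - 13*5*92 = 576 - 13*5*92 = 576 - 65*92 = 576 - 5980 = -5404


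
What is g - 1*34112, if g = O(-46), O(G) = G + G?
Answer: -34204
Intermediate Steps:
O(G) = 2*G
g = -92 (g = 2*(-46) = -92)
g - 1*34112 = -92 - 1*34112 = -92 - 34112 = -34204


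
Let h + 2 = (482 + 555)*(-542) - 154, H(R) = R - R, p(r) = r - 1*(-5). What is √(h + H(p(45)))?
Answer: I*√562210 ≈ 749.81*I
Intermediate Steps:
p(r) = 5 + r (p(r) = r + 5 = 5 + r)
H(R) = 0
h = -562210 (h = -2 + ((482 + 555)*(-542) - 154) = -2 + (1037*(-542) - 154) = -2 + (-562054 - 154) = -2 - 562208 = -562210)
√(h + H(p(45))) = √(-562210 + 0) = √(-562210) = I*√562210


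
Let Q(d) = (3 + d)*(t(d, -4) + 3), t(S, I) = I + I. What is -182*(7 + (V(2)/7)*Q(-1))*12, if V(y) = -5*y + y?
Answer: -40248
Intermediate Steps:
t(S, I) = 2*I
Q(d) = -15 - 5*d (Q(d) = (3 + d)*(2*(-4) + 3) = (3 + d)*(-8 + 3) = (3 + d)*(-5) = -15 - 5*d)
V(y) = -4*y
-182*(7 + (V(2)/7)*Q(-1))*12 = -182*(7 + (-4*2/7)*(-15 - 5*(-1)))*12 = -182*(7 + (-8*1/7)*(-15 + 5))*12 = -182*(7 - 8/7*(-10))*12 = -182*(7 + 80/7)*12 = -182*129/7*12 = -3354*12 = -40248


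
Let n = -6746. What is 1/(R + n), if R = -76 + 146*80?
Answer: 1/4858 ≈ 0.00020585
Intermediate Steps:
R = 11604 (R = -76 + 11680 = 11604)
1/(R + n) = 1/(11604 - 6746) = 1/4858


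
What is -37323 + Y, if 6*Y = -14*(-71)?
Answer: -111472/3 ≈ -37157.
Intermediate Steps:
Y = 497/3 (Y = (-14*(-71))/6 = (⅙)*994 = 497/3 ≈ 165.67)
-37323 + Y = -37323 + 497/3 = -111472/3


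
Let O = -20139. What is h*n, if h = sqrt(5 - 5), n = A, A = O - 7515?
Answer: 0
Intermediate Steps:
A = -27654 (A = -20139 - 7515 = -27654)
n = -27654
h = 0 (h = sqrt(0) = 0)
h*n = 0*(-27654) = 0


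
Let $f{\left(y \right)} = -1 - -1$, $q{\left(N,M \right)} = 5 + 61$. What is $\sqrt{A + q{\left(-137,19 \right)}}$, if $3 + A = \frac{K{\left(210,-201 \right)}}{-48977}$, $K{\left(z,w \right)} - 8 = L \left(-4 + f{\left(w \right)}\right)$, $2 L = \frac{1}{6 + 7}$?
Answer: $\frac{\sqrt{88371589449}}{37453} \approx 7.9372$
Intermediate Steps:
$L = \frac{1}{26}$ ($L = \frac{1}{2 \left(6 + 7\right)} = \frac{1}{2 \cdot 13} = \frac{1}{2} \cdot \frac{1}{13} = \frac{1}{26} \approx 0.038462$)
$q{\left(N,M \right)} = 66$
$f{\left(y \right)} = 0$ ($f{\left(y \right)} = -1 + 1 = 0$)
$K{\left(z,w \right)} = \frac{102}{13}$ ($K{\left(z,w \right)} = 8 + \frac{-4 + 0}{26} = 8 + \frac{1}{26} \left(-4\right) = 8 - \frac{2}{13} = \frac{102}{13}$)
$A = - \frac{112365}{37453}$ ($A = -3 + \frac{102}{13 \left(-48977\right)} = -3 + \frac{102}{13} \left(- \frac{1}{48977}\right) = -3 - \frac{6}{37453} = - \frac{112365}{37453} \approx -3.0002$)
$\sqrt{A + q{\left(-137,19 \right)}} = \sqrt{- \frac{112365}{37453} + 66} = \sqrt{\frac{2359533}{37453}} = \frac{\sqrt{88371589449}}{37453}$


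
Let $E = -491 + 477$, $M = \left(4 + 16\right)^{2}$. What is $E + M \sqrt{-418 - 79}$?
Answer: $-14 + 400 i \sqrt{497} \approx -14.0 + 8917.4 i$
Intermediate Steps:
$M = 400$ ($M = 20^{2} = 400$)
$E = -14$
$E + M \sqrt{-418 - 79} = -14 + 400 \sqrt{-418 - 79} = -14 + 400 \sqrt{-497} = -14 + 400 i \sqrt{497}$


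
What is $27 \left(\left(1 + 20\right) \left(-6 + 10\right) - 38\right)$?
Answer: $1242$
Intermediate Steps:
$27 \left(\left(1 + 20\right) \left(-6 + 10\right) - 38\right) = 27 \left(21 \cdot 4 - 38\right) = 27 \left(84 - 38\right) = 27 \cdot 46 = 1242$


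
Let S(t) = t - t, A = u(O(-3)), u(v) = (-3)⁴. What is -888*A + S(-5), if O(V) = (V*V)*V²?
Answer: -71928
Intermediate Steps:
O(V) = V⁴ (O(V) = V²*V² = V⁴)
u(v) = 81
A = 81
S(t) = 0
-888*A + S(-5) = -888*81 + 0 = -71928 + 0 = -71928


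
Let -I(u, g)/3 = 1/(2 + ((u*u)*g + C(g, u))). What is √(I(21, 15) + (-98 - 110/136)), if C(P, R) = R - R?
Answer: I*√5001241479403/224978 ≈ 9.9403*I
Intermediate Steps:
C(P, R) = 0
I(u, g) = -3/(2 + g*u²) (I(u, g) = -3/(2 + ((u*u)*g + 0)) = -3/(2 + (u²*g + 0)) = -3/(2 + (g*u² + 0)) = -3/(2 + g*u²))
√(I(21, 15) + (-98 - 110/136)) = √(-3/(2 + 15*21²) + (-98 - 110/136)) = √(-3/(2 + 15*441) + (-98 - 110/136)) = √(-3/(2 + 6615) + (-98 - 1*55/68)) = √(-3/6617 + (-98 - 55/68)) = √(-3*1/6617 - 6719/68) = √(-3/6617 - 6719/68) = √(-44459827/449956) = I*√5001241479403/224978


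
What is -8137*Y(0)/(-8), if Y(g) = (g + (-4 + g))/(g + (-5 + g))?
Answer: 8137/10 ≈ 813.70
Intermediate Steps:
Y(g) = (-4 + 2*g)/(-5 + 2*g)
-8137*Y(0)/(-8) = -8137*2*(-2 + 0)/(-5 + 2*0)/(-8) = -8137*2*(-2)/(-5 + 0)*(-1)/8 = -8137*2*(-2)/(-5)*(-1)/8 = -8137*2*(-1/5)*(-2)*(-1)/8 = -32548*(-1)/(5*8) = -8137*(-1/10) = 8137/10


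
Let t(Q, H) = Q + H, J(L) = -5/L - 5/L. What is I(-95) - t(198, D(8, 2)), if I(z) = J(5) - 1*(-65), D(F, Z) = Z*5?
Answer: -145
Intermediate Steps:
J(L) = -10/L
D(F, Z) = 5*Z
t(Q, H) = H + Q
I(z) = 63 (I(z) = -10/5 - 1*(-65) = -10*1/5 + 65 = -2 + 65 = 63)
I(-95) - t(198, D(8, 2)) = 63 - (5*2 + 198) = 63 - (10 + 198) = 63 - 1*208 = 63 - 208 = -145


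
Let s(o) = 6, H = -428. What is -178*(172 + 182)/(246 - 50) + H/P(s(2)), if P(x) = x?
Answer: -57745/147 ≈ -392.82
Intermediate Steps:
-178*(172 + 182)/(246 - 50) + H/P(s(2)) = -178*(172 + 182)/(246 - 50) - 428/6 = -178/(196/354) - 428*⅙ = -178/(196*(1/354)) - 214/3 = -178/98/177 - 214/3 = -178*177/98 - 214/3 = -15753/49 - 214/3 = -57745/147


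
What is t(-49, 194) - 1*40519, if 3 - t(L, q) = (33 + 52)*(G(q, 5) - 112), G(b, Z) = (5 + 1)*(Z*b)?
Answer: -525696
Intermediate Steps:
G(b, Z) = 6*Z*b (G(b, Z) = 6*(Z*b) = 6*Z*b)
t(L, q) = 9523 - 2550*q (t(L, q) = 3 - (33 + 52)*(6*5*q - 112) = 3 - 85*(30*q - 112) = 3 - 85*(-112 + 30*q) = 3 - (-9520 + 2550*q) = 3 + (9520 - 2550*q) = 9523 - 2550*q)
t(-49, 194) - 1*40519 = (9523 - 2550*194) - 1*40519 = (9523 - 494700) - 40519 = -485177 - 40519 = -525696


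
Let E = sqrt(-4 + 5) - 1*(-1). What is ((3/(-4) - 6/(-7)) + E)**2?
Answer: 3481/784 ≈ 4.4400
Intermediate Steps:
E = 2 (E = sqrt(1) + 1 = 1 + 1 = 2)
((3/(-4) - 6/(-7)) + E)**2 = ((3/(-4) - 6/(-7)) + 2)**2 = ((3*(-1/4) - 6*(-1/7)) + 2)**2 = ((-3/4 + 6/7) + 2)**2 = (3/28 + 2)**2 = (59/28)**2 = 3481/784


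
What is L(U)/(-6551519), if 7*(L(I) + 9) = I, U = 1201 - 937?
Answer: -201/45860633 ≈ -4.3828e-6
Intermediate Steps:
U = 264
L(I) = -9 + I/7
L(U)/(-6551519) = (-9 + (⅐)*264)/(-6551519) = (-9 + 264/7)*(-1/6551519) = (201/7)*(-1/6551519) = -201/45860633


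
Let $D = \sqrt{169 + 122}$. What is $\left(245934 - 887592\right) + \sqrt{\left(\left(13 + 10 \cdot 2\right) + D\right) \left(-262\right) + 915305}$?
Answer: $-641658 + \sqrt{906659 - 262 \sqrt{291}} \approx -6.4071 \cdot 10^{5}$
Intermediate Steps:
$D = \sqrt{291} \approx 17.059$
$\left(245934 - 887592\right) + \sqrt{\left(\left(13 + 10 \cdot 2\right) + D\right) \left(-262\right) + 915305} = \left(245934 - 887592\right) + \sqrt{\left(\left(13 + 10 \cdot 2\right) + \sqrt{291}\right) \left(-262\right) + 915305} = -641658 + \sqrt{\left(\left(13 + 20\right) + \sqrt{291}\right) \left(-262\right) + 915305} = -641658 + \sqrt{\left(33 + \sqrt{291}\right) \left(-262\right) + 915305} = -641658 + \sqrt{\left(-8646 - 262 \sqrt{291}\right) + 915305} = -641658 + \sqrt{906659 - 262 \sqrt{291}}$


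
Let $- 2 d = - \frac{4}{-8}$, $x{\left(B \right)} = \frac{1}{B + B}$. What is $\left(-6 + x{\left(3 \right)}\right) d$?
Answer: $\frac{35}{24} \approx 1.4583$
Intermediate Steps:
$x{\left(B \right)} = \frac{1}{2 B}$
$d = - \frac{1}{4}$ ($d = - \frac{\left(-4\right) \frac{1}{-8}}{2} = - \frac{\left(-4\right) \left(- \frac{1}{8}\right)}{2} = \left(- \frac{1}{2}\right) \frac{1}{2} = - \frac{1}{4} \approx -0.25$)
$\left(-6 + x{\left(3 \right)}\right) d = \left(-6 + \frac{1}{2 \cdot 3}\right) \left(- \frac{1}{4}\right) = \left(-6 + \frac{1}{2} \cdot \frac{1}{3}\right) \left(- \frac{1}{4}\right) = \left(-6 + \frac{1}{6}\right) \left(- \frac{1}{4}\right) = \left(- \frac{35}{6}\right) \left(- \frac{1}{4}\right) = \frac{35}{24}$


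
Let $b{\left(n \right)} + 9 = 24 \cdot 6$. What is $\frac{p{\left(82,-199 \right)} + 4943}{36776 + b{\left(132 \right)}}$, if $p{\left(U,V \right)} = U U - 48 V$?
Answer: $\frac{21219}{36911} \approx 0.57487$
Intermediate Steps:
$b{\left(n \right)} = 135$ ($b{\left(n \right)} = -9 + 24 \cdot 6 = -9 + 144 = 135$)
$p{\left(U,V \right)} = U^{2} - 48 V$
$\frac{p{\left(82,-199 \right)} + 4943}{36776 + b{\left(132 \right)}} = \frac{\left(82^{2} - -9552\right) + 4943}{36776 + 135} = \frac{\left(6724 + 9552\right) + 4943}{36911} = \left(16276 + 4943\right) \frac{1}{36911} = 21219 \cdot \frac{1}{36911} = \frac{21219}{36911}$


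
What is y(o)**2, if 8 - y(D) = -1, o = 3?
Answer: 81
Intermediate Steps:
y(D) = 9 (y(D) = 8 - 1*(-1) = 8 + 1 = 9)
y(o)**2 = 9**2 = 81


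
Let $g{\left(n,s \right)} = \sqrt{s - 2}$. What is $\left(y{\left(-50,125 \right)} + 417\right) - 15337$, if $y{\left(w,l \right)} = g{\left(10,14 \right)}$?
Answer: $-14920 + 2 \sqrt{3} \approx -14917.0$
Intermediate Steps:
$g{\left(n,s \right)} = \sqrt{-2 + s}$
$y{\left(w,l \right)} = 2 \sqrt{3}$ ($y{\left(w,l \right)} = \sqrt{-2 + 14} = \sqrt{12} = 2 \sqrt{3}$)
$\left(y{\left(-50,125 \right)} + 417\right) - 15337 = \left(2 \sqrt{3} + 417\right) - 15337 = \left(417 + 2 \sqrt{3}\right) - 15337 = -14920 + 2 \sqrt{3}$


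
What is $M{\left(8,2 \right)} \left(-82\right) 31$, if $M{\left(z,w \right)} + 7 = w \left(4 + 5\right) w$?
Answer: $-73718$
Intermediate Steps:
$M{\left(z,w \right)} = -7 + 9 w^{2}$ ($M{\left(z,w \right)} = -7 + w \left(4 + 5\right) w = -7 + w 9 w = -7 + 9 w w = -7 + 9 w^{2}$)
$M{\left(8,2 \right)} \left(-82\right) 31 = \left(-7 + 9 \cdot 2^{2}\right) \left(-82\right) 31 = \left(-7 + 9 \cdot 4\right) \left(-82\right) 31 = \left(-7 + 36\right) \left(-82\right) 31 = 29 \left(-82\right) 31 = \left(-2378\right) 31 = -73718$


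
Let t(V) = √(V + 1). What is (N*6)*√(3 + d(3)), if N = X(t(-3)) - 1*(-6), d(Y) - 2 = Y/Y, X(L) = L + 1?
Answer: 6*√6*(7 + I*√2) ≈ 102.88 + 20.785*I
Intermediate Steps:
t(V) = √(1 + V)
X(L) = 1 + L
d(Y) = 3 (d(Y) = 2 + Y/Y = 2 + 1 = 3)
N = 7 + I*√2 (N = (1 + √(1 - 3)) - 1*(-6) = (1 + √(-2)) + 6 = (1 + I*√2) + 6 = 7 + I*√2 ≈ 7.0 + 1.4142*I)
(N*6)*√(3 + d(3)) = ((7 + I*√2)*6)*√(3 + 3) = (42 + 6*I*√2)*√6 = √6*(42 + 6*I*√2)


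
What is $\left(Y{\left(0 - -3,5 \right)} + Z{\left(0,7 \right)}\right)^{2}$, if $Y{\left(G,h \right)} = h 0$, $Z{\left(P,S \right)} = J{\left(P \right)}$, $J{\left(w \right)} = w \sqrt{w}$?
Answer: $0$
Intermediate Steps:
$J{\left(w \right)} = w^{\frac{3}{2}}$
$Z{\left(P,S \right)} = P^{\frac{3}{2}}$
$Y{\left(G,h \right)} = 0$
$\left(Y{\left(0 - -3,5 \right)} + Z{\left(0,7 \right)}\right)^{2} = \left(0 + 0^{\frac{3}{2}}\right)^{2} = \left(0 + 0\right)^{2} = 0^{2} = 0$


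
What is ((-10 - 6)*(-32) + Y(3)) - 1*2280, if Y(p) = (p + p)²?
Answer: -1732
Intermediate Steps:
Y(p) = 4*p² (Y(p) = (2*p)² = 4*p²)
((-10 - 6)*(-32) + Y(3)) - 1*2280 = ((-10 - 6)*(-32) + 4*3²) - 1*2280 = (-16*(-32) + 4*9) - 2280 = (512 + 36) - 2280 = 548 - 2280 = -1732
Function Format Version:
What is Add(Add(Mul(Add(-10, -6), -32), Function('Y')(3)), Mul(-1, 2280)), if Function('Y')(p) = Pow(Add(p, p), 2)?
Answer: -1732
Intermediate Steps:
Function('Y')(p) = Mul(4, Pow(p, 2)) (Function('Y')(p) = Pow(Mul(2, p), 2) = Mul(4, Pow(p, 2)))
Add(Add(Mul(Add(-10, -6), -32), Function('Y')(3)), Mul(-1, 2280)) = Add(Add(Mul(Add(-10, -6), -32), Mul(4, Pow(3, 2))), Mul(-1, 2280)) = Add(Add(Mul(-16, -32), Mul(4, 9)), -2280) = Add(Add(512, 36), -2280) = Add(548, -2280) = -1732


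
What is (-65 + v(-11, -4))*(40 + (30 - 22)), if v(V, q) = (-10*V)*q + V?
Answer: -24768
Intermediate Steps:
v(V, q) = V - 10*V*q (v(V, q) = -10*V*q + V = V - 10*V*q)
(-65 + v(-11, -4))*(40 + (30 - 22)) = (-65 - 11*(1 - 10*(-4)))*(40 + (30 - 22)) = (-65 - 11*(1 + 40))*(40 + 8) = (-65 - 11*41)*48 = (-65 - 451)*48 = -516*48 = -24768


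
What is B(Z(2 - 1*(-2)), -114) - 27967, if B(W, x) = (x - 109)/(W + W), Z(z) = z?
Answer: -223959/8 ≈ -27995.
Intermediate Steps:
B(W, x) = (-109 + x)/(2*W) (B(W, x) = (-109 + x)/((2*W)) = (-109 + x)*(1/(2*W)) = (-109 + x)/(2*W))
B(Z(2 - 1*(-2)), -114) - 27967 = (-109 - 114)/(2*(2 - 1*(-2))) - 27967 = (½)*(-223)/(2 + 2) - 27967 = (½)*(-223)/4 - 27967 = (½)*(¼)*(-223) - 27967 = -223/8 - 27967 = -223959/8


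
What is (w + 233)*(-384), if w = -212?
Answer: -8064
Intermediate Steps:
(w + 233)*(-384) = (-212 + 233)*(-384) = 21*(-384) = -8064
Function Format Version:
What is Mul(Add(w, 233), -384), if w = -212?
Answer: -8064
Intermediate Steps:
Mul(Add(w, 233), -384) = Mul(Add(-212, 233), -384) = Mul(21, -384) = -8064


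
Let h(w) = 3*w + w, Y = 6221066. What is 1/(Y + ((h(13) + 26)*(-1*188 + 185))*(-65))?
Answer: 1/6236276 ≈ 1.6035e-7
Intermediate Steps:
h(w) = 4*w
1/(Y + ((h(13) + 26)*(-1*188 + 185))*(-65)) = 1/(6221066 + ((4*13 + 26)*(-1*188 + 185))*(-65)) = 1/(6221066 + ((52 + 26)*(-188 + 185))*(-65)) = 1/(6221066 + (78*(-3))*(-65)) = 1/(6221066 - 234*(-65)) = 1/(6221066 + 15210) = 1/6236276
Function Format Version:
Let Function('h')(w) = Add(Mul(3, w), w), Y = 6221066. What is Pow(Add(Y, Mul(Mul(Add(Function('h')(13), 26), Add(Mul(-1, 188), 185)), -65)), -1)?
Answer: Rational(1, 6236276) ≈ 1.6035e-7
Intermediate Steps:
Function('h')(w) = Mul(4, w)
Pow(Add(Y, Mul(Mul(Add(Function('h')(13), 26), Add(Mul(-1, 188), 185)), -65)), -1) = Pow(Add(6221066, Mul(Mul(Add(Mul(4, 13), 26), Add(Mul(-1, 188), 185)), -65)), -1) = Pow(Add(6221066, Mul(Mul(Add(52, 26), Add(-188, 185)), -65)), -1) = Pow(Add(6221066, Mul(Mul(78, -3), -65)), -1) = Pow(Add(6221066, Mul(-234, -65)), -1) = Pow(Add(6221066, 15210), -1) = Pow(6236276, -1) = Rational(1, 6236276)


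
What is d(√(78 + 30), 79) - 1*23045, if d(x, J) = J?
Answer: -22966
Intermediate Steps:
d(√(78 + 30), 79) - 1*23045 = 79 - 1*23045 = 79 - 23045 = -22966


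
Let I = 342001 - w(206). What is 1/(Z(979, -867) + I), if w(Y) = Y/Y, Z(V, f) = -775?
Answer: 1/341225 ≈ 2.9306e-6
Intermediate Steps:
w(Y) = 1
I = 342000 (I = 342001 - 1*1 = 342001 - 1 = 342000)
1/(Z(979, -867) + I) = 1/(-775 + 342000) = 1/341225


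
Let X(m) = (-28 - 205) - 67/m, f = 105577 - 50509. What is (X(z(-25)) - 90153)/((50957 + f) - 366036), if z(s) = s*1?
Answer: 2259583/6500275 ≈ 0.34761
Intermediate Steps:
z(s) = s
f = 55068
X(m) = -233 - 67/m
(X(z(-25)) - 90153)/((50957 + f) - 366036) = ((-233 - 67/(-25)) - 90153)/((50957 + 55068) - 366036) = ((-233 - 67*(-1/25)) - 90153)/(106025 - 366036) = ((-233 + 67/25) - 90153)/(-260011) = (-5758/25 - 90153)*(-1/260011) = -2259583/25*(-1/260011) = 2259583/6500275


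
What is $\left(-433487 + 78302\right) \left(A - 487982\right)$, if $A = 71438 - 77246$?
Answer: $175386801150$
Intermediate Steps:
$A = -5808$ ($A = 71438 - 77246 = -5808$)
$\left(-433487 + 78302\right) \left(A - 487982\right) = \left(-433487 + 78302\right) \left(-5808 - 487982\right) = \left(-355185\right) \left(-493790\right) = 175386801150$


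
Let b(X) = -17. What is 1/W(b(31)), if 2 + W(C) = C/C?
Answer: -1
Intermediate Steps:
W(C) = -1 (W(C) = -2 + C/C = -2 + 1 = -1)
1/W(b(31)) = 1/(-1) = -1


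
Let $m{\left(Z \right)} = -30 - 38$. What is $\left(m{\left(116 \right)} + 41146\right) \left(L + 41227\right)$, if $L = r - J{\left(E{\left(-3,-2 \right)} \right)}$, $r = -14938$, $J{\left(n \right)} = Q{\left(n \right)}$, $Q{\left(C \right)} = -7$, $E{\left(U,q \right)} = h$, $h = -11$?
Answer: $1080187088$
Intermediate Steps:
$E{\left(U,q \right)} = -11$
$J{\left(n \right)} = -7$
$m{\left(Z \right)} = -68$ ($m{\left(Z \right)} = -30 - 38 = -68$)
$L = -14931$ ($L = -14938 - -7 = -14938 + 7 = -14931$)
$\left(m{\left(116 \right)} + 41146\right) \left(L + 41227\right) = \left(-68 + 41146\right) \left(-14931 + 41227\right) = 41078 \cdot 26296 = 1080187088$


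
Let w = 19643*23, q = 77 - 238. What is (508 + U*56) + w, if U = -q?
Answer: 461313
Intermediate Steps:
q = -161
U = 161 (U = -1*(-161) = 161)
w = 451789
(508 + U*56) + w = (508 + 161*56) + 451789 = (508 + 9016) + 451789 = 9524 + 451789 = 461313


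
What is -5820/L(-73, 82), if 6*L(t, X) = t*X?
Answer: 17460/2993 ≈ 5.8336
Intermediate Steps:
L(t, X) = X*t/6 (L(t, X) = (t*X)/6 = (X*t)/6 = X*t/6)
-5820/L(-73, 82) = -5820/((⅙)*82*(-73)) = -5820/(-2993/3) = -5820*(-3/2993) = 17460/2993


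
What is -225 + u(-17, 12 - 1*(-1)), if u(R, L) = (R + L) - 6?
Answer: -235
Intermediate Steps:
u(R, L) = -6 + L + R (u(R, L) = (L + R) - 6 = -6 + L + R)
-225 + u(-17, 12 - 1*(-1)) = -225 + (-6 + (12 - 1*(-1)) - 17) = -225 + (-6 + (12 + 1) - 17) = -225 + (-6 + 13 - 17) = -225 - 10 = -235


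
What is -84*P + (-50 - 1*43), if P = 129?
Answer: -10929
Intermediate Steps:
-84*P + (-50 - 1*43) = -84*129 + (-50 - 1*43) = -10836 + (-50 - 43) = -10836 - 93 = -10929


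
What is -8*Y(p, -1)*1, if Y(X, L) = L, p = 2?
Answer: 8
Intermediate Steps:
-8*Y(p, -1)*1 = -8*(-1)*1 = 8*1 = 8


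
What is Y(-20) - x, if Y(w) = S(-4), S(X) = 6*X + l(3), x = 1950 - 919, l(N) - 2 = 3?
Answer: -1050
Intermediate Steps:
l(N) = 5 (l(N) = 2 + 3 = 5)
x = 1031
S(X) = 5 + 6*X (S(X) = 6*X + 5 = 5 + 6*X)
Y(w) = -19 (Y(w) = 5 + 6*(-4) = 5 - 24 = -19)
Y(-20) - x = -19 - 1*1031 = -19 - 1031 = -1050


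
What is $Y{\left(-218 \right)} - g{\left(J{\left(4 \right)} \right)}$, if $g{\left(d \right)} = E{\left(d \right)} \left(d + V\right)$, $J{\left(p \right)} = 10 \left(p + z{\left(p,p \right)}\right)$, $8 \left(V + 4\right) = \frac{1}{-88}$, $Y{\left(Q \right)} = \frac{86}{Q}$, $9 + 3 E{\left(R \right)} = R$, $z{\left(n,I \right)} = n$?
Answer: $- \frac{414150533}{230208} \approx -1799.0$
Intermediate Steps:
$E{\left(R \right)} = -3 + \frac{R}{3}$
$V = - \frac{2817}{704}$ ($V = -4 + \frac{1}{8 \left(-88\right)} = -4 + \frac{1}{8} \left(- \frac{1}{88}\right) = -4 - \frac{1}{704} = - \frac{2817}{704} \approx -4.0014$)
$J{\left(p \right)} = 20 p$ ($J{\left(p \right)} = 10 \left(p + p\right) = 10 \cdot 2 p = 20 p$)
$g{\left(d \right)} = \left(-3 + \frac{d}{3}\right) \left(- \frac{2817}{704} + d\right)$ ($g{\left(d \right)} = \left(-3 + \frac{d}{3}\right) \left(d - \frac{2817}{704}\right) = \left(-3 + \frac{d}{3}\right) \left(- \frac{2817}{704} + d\right)$)
$Y{\left(-218 \right)} - g{\left(J{\left(4 \right)} \right)} = \frac{86}{-218} - \frac{\left(-2817 + 704 \cdot 20 \cdot 4\right) \left(-9 + 20 \cdot 4\right)}{2112} = 86 \left(- \frac{1}{218}\right) - \frac{\left(-2817 + 704 \cdot 80\right) \left(-9 + 80\right)}{2112} = - \frac{43}{109} - \frac{1}{2112} \left(-2817 + 56320\right) 71 = - \frac{43}{109} - \frac{1}{2112} \cdot 53503 \cdot 71 = - \frac{43}{109} - \frac{3798713}{2112} = - \frac{414150533}{230208}$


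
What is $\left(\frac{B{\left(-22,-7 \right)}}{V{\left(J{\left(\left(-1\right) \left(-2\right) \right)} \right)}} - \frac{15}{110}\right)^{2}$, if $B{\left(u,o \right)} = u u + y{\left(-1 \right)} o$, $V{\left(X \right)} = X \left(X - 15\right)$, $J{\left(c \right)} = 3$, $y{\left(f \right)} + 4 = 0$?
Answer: $\frac{8082649}{39204} \approx 206.17$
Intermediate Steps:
$y{\left(f \right)} = -4$ ($y{\left(f \right)} = -4 + 0 = -4$)
$V{\left(X \right)} = X \left(-15 + X\right)$
$B{\left(u,o \right)} = u^{2} - 4 o$ ($B{\left(u,o \right)} = u u - 4 o = u^{2} - 4 o$)
$\left(\frac{B{\left(-22,-7 \right)}}{V{\left(J{\left(\left(-1\right) \left(-2\right) \right)} \right)}} - \frac{15}{110}\right)^{2} = \left(\frac{\left(-22\right)^{2} - -28}{3 \left(-15 + 3\right)} - \frac{15}{110}\right)^{2} = \left(\frac{484 + 28}{3 \left(-12\right)} - \frac{3}{22}\right)^{2} = \left(\frac{512}{-36} - \frac{3}{22}\right)^{2} = \left(512 \left(- \frac{1}{36}\right) - \frac{3}{22}\right)^{2} = \left(- \frac{128}{9} - \frac{3}{22}\right)^{2} = \left(- \frac{2843}{198}\right)^{2} = \frac{8082649}{39204}$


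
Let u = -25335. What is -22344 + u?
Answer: -47679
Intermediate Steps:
-22344 + u = -22344 - 25335 = -47679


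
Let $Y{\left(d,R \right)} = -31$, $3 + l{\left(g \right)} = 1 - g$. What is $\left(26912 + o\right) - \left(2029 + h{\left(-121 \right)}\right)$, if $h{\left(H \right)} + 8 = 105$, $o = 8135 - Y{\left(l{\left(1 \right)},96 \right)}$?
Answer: $32952$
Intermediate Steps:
$l{\left(g \right)} = -2 - g$ ($l{\left(g \right)} = -3 - \left(-1 + g\right) = -2 - g$)
$o = 8166$ ($o = 8135 - -31 = 8135 + 31 = 8166$)
$h{\left(H \right)} = 97$ ($h{\left(H \right)} = -8 + 105 = 97$)
$\left(26912 + o\right) - \left(2029 + h{\left(-121 \right)}\right) = \left(26912 + 8166\right) + \left(\left(45 \left(-45\right) - 4\right) - 97\right) = 35078 - 2126 = 32952$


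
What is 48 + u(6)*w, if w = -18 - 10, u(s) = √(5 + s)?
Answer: 48 - 28*√11 ≈ -44.865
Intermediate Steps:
w = -28
48 + u(6)*w = 48 + √(5 + 6)*(-28) = 48 + √11*(-28) = 48 - 28*√11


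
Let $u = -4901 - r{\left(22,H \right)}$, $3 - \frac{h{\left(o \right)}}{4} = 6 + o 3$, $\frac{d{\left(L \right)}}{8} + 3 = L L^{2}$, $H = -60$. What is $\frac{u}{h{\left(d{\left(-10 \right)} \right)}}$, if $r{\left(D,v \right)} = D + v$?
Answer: $- \frac{1621}{32092} \approx -0.050511$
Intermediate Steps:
$d{\left(L \right)} = -24 + 8 L^{3}$ ($d{\left(L \right)} = -24 + 8 L L^{2} = -24 + 8 L^{3}$)
$h{\left(o \right)} = -12 - 12 o$ ($h{\left(o \right)} = 12 - 4 \left(6 + o 3\right) = 12 - 4 \left(6 + 3 o\right) = 12 - \left(24 + 12 o\right) = -12 - 12 o$)
$u = -4863$ ($u = -4901 - \left(22 - 60\right) = -4901 - -38 = -4901 + 38 = -4863$)
$\frac{u}{h{\left(d{\left(-10 \right)} \right)}} = - \frac{4863}{-12 - 12 \left(-24 + 8 \left(-10\right)^{3}\right)} = - \frac{4863}{-12 - 12 \left(-24 + 8 \left(-1000\right)\right)} = - \frac{4863}{-12 - 12 \left(-24 - 8000\right)} = - \frac{4863}{-12 - -96288} = - \frac{4863}{-12 + 96288} = - \frac{4863}{96276} = \left(-4863\right) \frac{1}{96276} = - \frac{1621}{32092}$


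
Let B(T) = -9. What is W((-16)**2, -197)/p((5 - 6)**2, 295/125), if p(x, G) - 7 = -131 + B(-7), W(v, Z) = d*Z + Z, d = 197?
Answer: 39006/133 ≈ 293.28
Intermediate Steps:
W(v, Z) = 198*Z (W(v, Z) = 197*Z + Z = 198*Z)
p(x, G) = -133 (p(x, G) = 7 + (-131 - 9) = 7 - 140 = -133)
W((-16)**2, -197)/p((5 - 6)**2, 295/125) = (198*(-197))/(-133) = -39006*(-1/133) = 39006/133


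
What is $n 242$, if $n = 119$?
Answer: $28798$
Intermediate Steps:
$n 242 = 119 \cdot 242 = 28798$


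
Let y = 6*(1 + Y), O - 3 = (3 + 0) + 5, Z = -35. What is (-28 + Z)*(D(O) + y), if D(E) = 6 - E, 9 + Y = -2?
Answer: 4095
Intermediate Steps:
Y = -11 (Y = -9 - 2 = -11)
O = 11 (O = 3 + ((3 + 0) + 5) = 3 + (3 + 5) = 3 + 8 = 11)
y = -60 (y = 6*(1 - 11) = 6*(-10) = -60)
(-28 + Z)*(D(O) + y) = (-28 - 35)*((6 - 1*11) - 60) = -63*((6 - 11) - 60) = -63*(-5 - 60) = -63*(-65) = 4095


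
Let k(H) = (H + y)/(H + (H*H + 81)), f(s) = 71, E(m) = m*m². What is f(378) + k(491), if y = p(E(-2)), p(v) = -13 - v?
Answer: 5719283/80551 ≈ 71.002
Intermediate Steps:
E(m) = m³
y = -5 (y = -13 - 1*(-2)³ = -13 - 1*(-8) = -13 + 8 = -5)
k(H) = (-5 + H)/(81 + H + H²) (k(H) = (H - 5)/(H + (H*H + 81)) = (-5 + H)/(H + (H² + 81)) = (-5 + H)/(H + (81 + H²)) = (-5 + H)/(81 + H + H²))
f(378) + k(491) = 71 + (-5 + 491)/(81 + 491 + 491²) = 71 + 486/(81 + 491 + 241081) = 71 + 486/241653 = 71 + (1/241653)*486 = 71 + 162/80551 = 5719283/80551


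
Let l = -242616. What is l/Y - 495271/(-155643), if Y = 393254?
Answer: 78502909873/30603616161 ≈ 2.5652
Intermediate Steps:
l/Y - 495271/(-155643) = -242616/393254 - 495271/(-155643) = -242616*1/393254 - 495271*(-1/155643) = -121308/196627 + 495271/155643 = 78502909873/30603616161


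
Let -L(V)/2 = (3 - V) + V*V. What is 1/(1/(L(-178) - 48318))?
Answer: -112048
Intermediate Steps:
L(V) = -6 - 2*V² + 2*V (L(V) = -2*((3 - V) + V*V) = -2*((3 - V) + V²) = -2*(3 + V² - V) = -6 - 2*V² + 2*V)
1/(1/(L(-178) - 48318)) = 1/(1/((-6 - 2*(-178)² + 2*(-178)) - 48318)) = 1/(1/((-6 - 2*31684 - 356) - 48318)) = 1/(1/((-6 - 63368 - 356) - 48318)) = 1/(1/(-63730 - 48318)) = 1/(1/(-112048)) = 1/(-1/112048) = -112048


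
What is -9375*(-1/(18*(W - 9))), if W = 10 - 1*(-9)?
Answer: 625/12 ≈ 52.083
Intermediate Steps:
W = 19 (W = 10 + 9 = 19)
-9375*(-1/(18*(W - 9))) = -9375*(-1/(18*(19 - 9))) = -9375/((-18*10)) = -9375/(-180) = -9375*(-1/180) = 625/12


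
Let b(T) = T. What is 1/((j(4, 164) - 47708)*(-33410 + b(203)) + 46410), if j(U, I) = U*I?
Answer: 1/1562502174 ≈ 6.4000e-10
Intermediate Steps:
j(U, I) = I*U
1/((j(4, 164) - 47708)*(-33410 + b(203)) + 46410) = 1/((164*4 - 47708)*(-33410 + 203) + 46410) = 1/((656 - 47708)*(-33207) + 46410) = 1/(-47052*(-33207) + 46410) = 1/(1562455764 + 46410) = 1/1562502174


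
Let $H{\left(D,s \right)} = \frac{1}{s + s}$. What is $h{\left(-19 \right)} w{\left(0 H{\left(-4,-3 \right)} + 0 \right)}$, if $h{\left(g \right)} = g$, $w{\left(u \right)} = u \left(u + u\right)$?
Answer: $0$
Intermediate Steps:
$H{\left(D,s \right)} = \frac{1}{2 s}$
$w{\left(u \right)} = 2 u^{2}$ ($w{\left(u \right)} = u 2 u = 2 u^{2}$)
$h{\left(-19 \right)} w{\left(0 H{\left(-4,-3 \right)} + 0 \right)} = - 19 \cdot 2 \left(0 \frac{1}{2 \left(-3\right)} + 0\right)^{2} = - 19 \cdot 2 \left(0 \cdot \frac{1}{2} \left(- \frac{1}{3}\right) + 0\right)^{2} = - 19 \cdot 2 \left(0 \left(- \frac{1}{6}\right) + 0\right)^{2} = - 19 \cdot 2 \left(0 + 0\right)^{2} = - 19 \cdot 2 \cdot 0^{2} = - 19 \cdot 2 \cdot 0 = \left(-19\right) 0 = 0$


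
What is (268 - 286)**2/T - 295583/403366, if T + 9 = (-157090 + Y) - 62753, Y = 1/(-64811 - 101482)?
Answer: -10828202668955483/14746999905312142 ≈ -0.73426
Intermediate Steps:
Y = -1/166293 (Y = 1/(-166293) = -1/166293 ≈ -6.0135e-6)
T = -36559848637/166293 (T = -9 + ((-157090 - 1/166293) - 62753) = -9 + (-26122967371/166293 - 62753) = -9 - 36558352000/166293 = -36559848637/166293 ≈ -2.1985e+5)
(268 - 286)**2/T - 295583/403366 = (268 - 286)**2/(-36559848637/166293) - 295583/403366 = (-18)**2*(-166293/36559848637) - 295583*1/403366 = 324*(-166293/36559848637) - 295583/403366 = -53878932/36559848637 - 295583/403366 = -10828202668955483/14746999905312142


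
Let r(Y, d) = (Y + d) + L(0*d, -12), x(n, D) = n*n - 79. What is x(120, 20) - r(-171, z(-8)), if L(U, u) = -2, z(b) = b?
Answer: 14502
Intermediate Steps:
x(n, D) = -79 + n**2 (x(n, D) = n**2 - 79 = -79 + n**2)
r(Y, d) = -2 + Y + d (r(Y, d) = (Y + d) - 2 = -2 + Y + d)
x(120, 20) - r(-171, z(-8)) = (-79 + 120**2) - (-2 - 171 - 8) = (-79 + 14400) - 1*(-181) = 14321 + 181 = 14502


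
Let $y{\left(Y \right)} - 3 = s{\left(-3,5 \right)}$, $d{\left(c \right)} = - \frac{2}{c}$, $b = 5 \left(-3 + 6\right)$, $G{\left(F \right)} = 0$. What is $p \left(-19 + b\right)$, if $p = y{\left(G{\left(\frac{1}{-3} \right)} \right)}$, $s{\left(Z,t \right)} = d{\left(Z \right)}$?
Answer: $- \frac{44}{3} \approx -14.667$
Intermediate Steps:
$b = 15$ ($b = 5 \cdot 3 = 15$)
$s{\left(Z,t \right)} = - \frac{2}{Z}$
$y{\left(Y \right)} = \frac{11}{3}$ ($y{\left(Y \right)} = 3 - \frac{2}{-3} = 3 - - \frac{2}{3} = 3 + \frac{2}{3} = \frac{11}{3}$)
$p = \frac{11}{3} \approx 3.6667$
$p \left(-19 + b\right) = \frac{11 \left(-19 + 15\right)}{3} = \frac{11}{3} \left(-4\right) = - \frac{44}{3}$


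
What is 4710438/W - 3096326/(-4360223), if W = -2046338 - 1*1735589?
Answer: -8828481207472/16490045089721 ≈ -0.53538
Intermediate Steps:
W = -3781927 (W = -2046338 - 1735589 = -3781927)
4710438/W - 3096326/(-4360223) = 4710438/(-3781927) - 3096326/(-4360223) = 4710438*(-1/3781927) - 3096326*(-1/4360223) = -4710438/3781927 + 3096326/4360223 = -8828481207472/16490045089721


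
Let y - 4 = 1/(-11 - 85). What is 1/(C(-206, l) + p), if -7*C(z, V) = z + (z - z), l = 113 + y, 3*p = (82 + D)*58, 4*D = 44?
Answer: 7/12792 ≈ 0.00054722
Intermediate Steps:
D = 11 (D = (¼)*44 = 11)
p = 1798 (p = ((82 + 11)*58)/3 = (93*58)/3 = (⅓)*5394 = 1798)
y = 383/96 (y = 4 + 1/(-11 - 85) = 4 + 1/(-96) = 4 - 1/96 = 383/96 ≈ 3.9896)
l = 11231/96 (l = 113 + 383/96 = 11231/96 ≈ 116.99)
C(z, V) = -z/7 (C(z, V) = -(z + (z - z))/7 = -(z + 0)/7 = -z/7)
1/(C(-206, l) + p) = 1/(-⅐*(-206) + 1798) = 1/(206/7 + 1798) = 1/(12792/7) = 7/12792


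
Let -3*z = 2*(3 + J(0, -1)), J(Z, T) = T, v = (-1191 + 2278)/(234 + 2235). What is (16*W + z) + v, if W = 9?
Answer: 117777/823 ≈ 143.11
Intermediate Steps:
v = 1087/2469 ≈ 0.44026
z = -4/3 (z = -2*(3 - 1)/3 = -2*2/3 = -⅓*4 = -4/3 ≈ -1.3333)
(16*W + z) + v = (16*9 - 4/3) + 1087/2469 = (144 - 4/3) + 1087/2469 = 428/3 + 1087/2469 = 117777/823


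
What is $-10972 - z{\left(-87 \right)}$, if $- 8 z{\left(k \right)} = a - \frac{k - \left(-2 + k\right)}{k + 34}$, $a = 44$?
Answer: $- \frac{2324897}{212} \approx -10967.0$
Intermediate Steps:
$z{\left(k \right)} = - \frac{11}{2} + \frac{1}{4 \left(34 + k\right)}$ ($z{\left(k \right)} = - \frac{44 - \frac{k - \left(-2 + k\right)}{k + 34}}{8} = - \frac{44 - \frac{2}{34 + k}}{8} = - \frac{11}{2} + \frac{1}{4 \left(34 + k\right)}$)
$-10972 - z{\left(-87 \right)} = -10972 - \frac{-747 - -1914}{4 \left(34 - 87\right)} = -10972 - \frac{-747 + 1914}{4 \left(-53\right)} = -10972 - \frac{1}{4} \left(- \frac{1}{53}\right) 1167 = -10972 - - \frac{1167}{212} = -10972 + \frac{1167}{212} = - \frac{2324897}{212}$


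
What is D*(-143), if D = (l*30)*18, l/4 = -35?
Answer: 10810800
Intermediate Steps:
l = -140 (l = 4*(-35) = -140)
D = -75600 (D = -140*30*18 = -4200*18 = -75600)
D*(-143) = -75600*(-143) = 10810800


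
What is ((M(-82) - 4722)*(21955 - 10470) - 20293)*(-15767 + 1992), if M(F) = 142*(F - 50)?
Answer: 3712738598825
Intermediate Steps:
M(F) = -7100 + 142*F (M(F) = 142*(-50 + F) = -7100 + 142*F)
((M(-82) - 4722)*(21955 - 10470) - 20293)*(-15767 + 1992) = (((-7100 + 142*(-82)) - 4722)*(21955 - 10470) - 20293)*(-15767 + 1992) = (((-7100 - 11644) - 4722)*11485 - 20293)*(-13775) = ((-18744 - 4722)*11485 - 20293)*(-13775) = (-23466*11485 - 20293)*(-13775) = (-269507010 - 20293)*(-13775) = -269527303*(-13775) = 3712738598825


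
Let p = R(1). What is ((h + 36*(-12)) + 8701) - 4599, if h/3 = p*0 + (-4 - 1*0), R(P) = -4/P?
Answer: 3658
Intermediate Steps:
p = -4 (p = -4/1 = -4*1 = -4)
h = -12 (h = 3*(-4*0 + (-4 - 1*0)) = 3*(0 + (-4 + 0)) = 3*(0 - 4) = 3*(-4) = -12)
((h + 36*(-12)) + 8701) - 4599 = ((-12 + 36*(-12)) + 8701) - 4599 = ((-12 - 432) + 8701) - 4599 = (-444 + 8701) - 4599 = 8257 - 4599 = 3658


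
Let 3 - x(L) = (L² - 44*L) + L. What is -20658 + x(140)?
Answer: -34235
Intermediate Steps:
x(L) = 3 - L² + 43*L (x(L) = 3 - ((L² - 44*L) + L) = 3 - (L² - 43*L) = 3 + (-L² + 43*L) = 3 - L² + 43*L)
-20658 + x(140) = -20658 + (3 - 1*140² + 43*140) = -20658 + (3 - 1*19600 + 6020) = -20658 + (3 - 19600 + 6020) = -20658 - 13577 = -34235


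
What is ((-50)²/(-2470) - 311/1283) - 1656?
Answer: -525185623/316901 ≈ -1657.3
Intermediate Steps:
((-50)²/(-2470) - 311/1283) - 1656 = (2500*(-1/2470) - 311*1/1283) - 1656 = (-250/247 - 311/1283) - 1656 = -397567/316901 - 1656 = -525185623/316901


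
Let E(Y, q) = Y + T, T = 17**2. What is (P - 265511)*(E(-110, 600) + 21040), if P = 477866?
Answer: 4505960745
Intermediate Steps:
T = 289
E(Y, q) = 289 + Y (E(Y, q) = Y + 289 = 289 + Y)
(P - 265511)*(E(-110, 600) + 21040) = (477866 - 265511)*((289 - 110) + 21040) = 212355*(179 + 21040) = 212355*21219 = 4505960745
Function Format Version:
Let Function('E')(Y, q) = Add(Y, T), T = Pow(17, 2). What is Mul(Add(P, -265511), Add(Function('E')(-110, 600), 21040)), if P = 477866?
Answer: 4505960745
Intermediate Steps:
T = 289
Function('E')(Y, q) = Add(289, Y) (Function('E')(Y, q) = Add(Y, 289) = Add(289, Y))
Mul(Add(P, -265511), Add(Function('E')(-110, 600), 21040)) = Mul(Add(477866, -265511), Add(Add(289, -110), 21040)) = Mul(212355, Add(179, 21040)) = Mul(212355, 21219) = 4505960745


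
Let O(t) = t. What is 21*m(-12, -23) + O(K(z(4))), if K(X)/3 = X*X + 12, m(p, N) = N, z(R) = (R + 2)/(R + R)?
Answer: -7125/16 ≈ -445.31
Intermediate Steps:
z(R) = (2 + R)/(2*R) (z(R) = (2 + R)/((2*R)) = (2 + R)*(1/(2*R)) = (2 + R)/(2*R))
K(X) = 36 + 3*X² (K(X) = 3*(X*X + 12) = 3*(X² + 12) = 3*(12 + X²) = 36 + 3*X²)
21*m(-12, -23) + O(K(z(4))) = 21*(-23) + (36 + 3*((½)*(2 + 4)/4)²) = -483 + (36 + 3*((½)*(¼)*6)²) = -483 + (36 + 3*(¾)²) = -483 + (36 + 3*(9/16)) = -483 + (36 + 27/16) = -483 + 603/16 = -7125/16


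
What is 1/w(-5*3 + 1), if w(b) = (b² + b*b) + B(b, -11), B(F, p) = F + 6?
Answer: 1/384 ≈ 0.0026042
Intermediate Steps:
B(F, p) = 6 + F
w(b) = 6 + b + 2*b² (w(b) = (b² + b*b) + (6 + b) = (b² + b²) + (6 + b) = 2*b² + (6 + b) = 6 + b + 2*b²)
1/w(-5*3 + 1) = 1/(6 + (-5*3 + 1) + 2*(-5*3 + 1)²) = 1/(6 + (-15 + 1) + 2*(-15 + 1)²) = 1/(6 - 14 + 2*(-14)²) = 1/(6 - 14 + 2*196) = 1/(6 - 14 + 392) = 1/384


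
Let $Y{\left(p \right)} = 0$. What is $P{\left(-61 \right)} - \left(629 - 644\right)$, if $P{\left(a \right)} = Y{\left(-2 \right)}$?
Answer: $15$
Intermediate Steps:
$P{\left(a \right)} = 0$
$P{\left(-61 \right)} - \left(629 - 644\right) = 0 - \left(629 - 644\right) = 0 - -15 = 0 + 15 = 15$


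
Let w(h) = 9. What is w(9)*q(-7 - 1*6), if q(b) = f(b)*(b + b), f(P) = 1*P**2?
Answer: -39546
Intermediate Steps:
f(P) = P**2
q(b) = 2*b**3 (q(b) = b**2*(b + b) = b**2*(2*b) = 2*b**3)
w(9)*q(-7 - 1*6) = 9*(2*(-7 - 1*6)**3) = 9*(2*(-7 - 6)**3) = 9*(2*(-13)**3) = 9*(2*(-2197)) = 9*(-4394) = -39546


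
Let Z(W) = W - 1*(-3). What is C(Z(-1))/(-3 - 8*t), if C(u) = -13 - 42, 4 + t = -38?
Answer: -55/333 ≈ -0.16517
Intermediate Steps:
t = -42 (t = -4 - 38 = -42)
Z(W) = 3 + W (Z(W) = W + 3 = 3 + W)
C(u) = -55
C(Z(-1))/(-3 - 8*t) = -55/(-3 - 8*(-42)) = -55/(-3 + 336) = -55/333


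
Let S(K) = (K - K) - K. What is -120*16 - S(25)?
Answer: -1895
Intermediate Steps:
S(K) = -K (S(K) = 0 - K = -K)
-120*16 - S(25) = -120*16 - (-1)*25 = -1920 - 1*(-25) = -1920 + 25 = -1895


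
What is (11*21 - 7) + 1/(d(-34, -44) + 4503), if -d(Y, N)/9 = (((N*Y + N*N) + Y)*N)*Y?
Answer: 10247141855/45746169 ≈ 224.00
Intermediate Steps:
d(Y, N) = -9*N*Y*(Y + N**2 + N*Y) (d(Y, N) = -9*((N*Y + N*N) + Y)*N*Y = -9*((N*Y + N**2) + Y)*N*Y = -9*((N**2 + N*Y) + Y)*N*Y = -9*(Y + N**2 + N*Y)*N*Y = -9*N*(Y + N**2 + N*Y)*Y = -9*N*Y*(Y + N**2 + N*Y))
(11*21 - 7) + 1/(d(-34, -44) + 4503) = (11*21 - 7) + 1/(-9*(-44)*(-34)*(-34 + (-44)**2 - 44*(-34)) + 4503) = (231 - 7) + 1/(-9*(-44)*(-34)*(-34 + 1936 + 1496) + 4503) = 224 + 1/(-9*(-44)*(-34)*3398 + 4503) = 224 + 1/(-45750672 + 4503) = 224 + 1/(-45746169) = 224 - 1/45746169 = 10247141855/45746169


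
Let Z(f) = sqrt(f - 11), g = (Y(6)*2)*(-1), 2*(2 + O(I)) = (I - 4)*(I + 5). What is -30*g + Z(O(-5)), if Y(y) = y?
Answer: 360 + I*sqrt(13) ≈ 360.0 + 3.6056*I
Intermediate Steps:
O(I) = -2 + (-4 + I)*(5 + I)/2 (O(I) = -2 + ((I - 4)*(I + 5))/2 = -2 + ((-4 + I)*(5 + I))/2 = -2 + (-4 + I)*(5 + I)/2)
g = -12 (g = (6*2)*(-1) = 12*(-1) = -12)
Z(f) = sqrt(-11 + f)
-30*g + Z(O(-5)) = -30*(-12) + sqrt(-11 + (-12 + (1/2)*(-5) + (1/2)*(-5)**2)) = 360 + sqrt(-11 + (-12 - 5/2 + (1/2)*25)) = 360 + sqrt(-11 + (-12 - 5/2 + 25/2)) = 360 + sqrt(-11 - 2) = 360 + sqrt(-13) = 360 + I*sqrt(13)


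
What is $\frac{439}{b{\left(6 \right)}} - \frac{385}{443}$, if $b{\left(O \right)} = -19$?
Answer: $- \frac{201792}{8417} \approx -23.974$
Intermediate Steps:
$\frac{439}{b{\left(6 \right)}} - \frac{385}{443} = \frac{439}{-19} - \frac{385}{443} = 439 \left(- \frac{1}{19}\right) - \frac{385}{443} = - \frac{439}{19} - \frac{385}{443} = - \frac{201792}{8417}$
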